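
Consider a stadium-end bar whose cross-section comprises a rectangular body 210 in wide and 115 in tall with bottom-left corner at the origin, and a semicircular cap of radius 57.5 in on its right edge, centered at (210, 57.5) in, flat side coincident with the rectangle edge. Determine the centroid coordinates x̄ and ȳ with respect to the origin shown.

x̄ = 127.90 in, ȳ = 57.50 in

rectangular body: A = 210 × 115 = 24150.00, centroid at (105.00, 57.50).
semicircular end: A = ½π·57.5² = 5193.45, centroid at (234.40, 57.50).
ΣA = 29343.45 in²
ΣAx̄ = (24150.00)(105.00) + (5193.45)(234.40) = 3753113.11 in³
ΣAȳ = (24150.00)(57.50) + (5193.45)(57.50) = 1687248.11 in³
x̄ = 3753113.11 / 29343.45 = 127.90 in
ȳ = 1687248.11 / 29343.45 = 57.50 in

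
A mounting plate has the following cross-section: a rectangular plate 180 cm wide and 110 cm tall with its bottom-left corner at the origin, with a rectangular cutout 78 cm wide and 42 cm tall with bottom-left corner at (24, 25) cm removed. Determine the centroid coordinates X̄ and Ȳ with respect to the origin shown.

plate: A = 180 × 110 = 19800.00, centroid at (90.00, 55.00).
hole: A = −(78 × 42) = -3276.00, centroid at (63.00, 46.00).
ΣA = 16524.00 cm²
ΣAX̄ = (19800.00)(90.00) + (-3276.00)(63.00) = 1575612.00 cm³
ΣAȲ = (19800.00)(55.00) + (-3276.00)(46.00) = 938304.00 cm³
X̄ = 1575612.00 / 16524.00 = 95.35 cm
Ȳ = 938304.00 / 16524.00 = 56.78 cm

X̄ = 95.35 cm, Ȳ = 56.78 cm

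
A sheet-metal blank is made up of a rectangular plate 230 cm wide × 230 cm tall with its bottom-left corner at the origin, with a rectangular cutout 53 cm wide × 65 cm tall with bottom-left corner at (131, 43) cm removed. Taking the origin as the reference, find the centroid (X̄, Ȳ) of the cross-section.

X̄ = 112.04 cm, Ȳ = 117.75 cm

plate: A = 230 × 230 = 52900.00, centroid at (115.00, 115.00).
hole: A = −(53 × 65) = -3445.00, centroid at (157.50, 75.50).
ΣA = 49455.00 cm², ΣAX̄ = 5540912.50 cm³, ΣAȲ = 5823402.50 cm³.
X̄ = 5540912.50/49455.00 = 112.04 cm; Ȳ = 5823402.50/49455.00 = 117.75 cm.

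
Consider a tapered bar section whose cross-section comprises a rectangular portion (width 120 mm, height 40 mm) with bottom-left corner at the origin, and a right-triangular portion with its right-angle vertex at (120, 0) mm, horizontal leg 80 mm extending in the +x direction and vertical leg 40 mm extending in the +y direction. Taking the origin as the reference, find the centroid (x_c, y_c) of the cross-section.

Part | A | x̄ᵢ | ȳᵢ | A·x̄ᵢ | A·ȳᵢ
rectangular portion | 4800.00 | 60.00 | 20.00 | 288000.00 | 96000.00
triangular portion | 1600.00 | 146.67 | 13.33 | 234666.67 | 21333.33
Σ | 6400.00 |  |  | 522666.67 | 117333.33
x_c = 522666.67 / 6400.00 = 81.67 mm
y_c = 117333.33 / 6400.00 = 18.33 mm

x_c = 81.67 mm, y_c = 18.33 mm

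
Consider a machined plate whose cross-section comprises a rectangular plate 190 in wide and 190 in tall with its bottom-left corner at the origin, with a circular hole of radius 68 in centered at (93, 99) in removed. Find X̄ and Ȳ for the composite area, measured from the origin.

plate: A = 190 × 190 = 36100.00, centroid at (95.00, 95.00).
hole: A = −π·68² = -14526.72, centroid at (93.00, 99.00).
ΣA = 21573.28 in²
ΣAX̄ = (36100.00)(95.00) + (-14526.72)(93.00) = 2078514.63 in³
ΣAȲ = (36100.00)(95.00) + (-14526.72)(99.00) = 1991354.28 in³
X̄ = 2078514.63 / 21573.28 = 96.35 in
Ȳ = 1991354.28 / 21573.28 = 92.31 in

X̄ = 96.35 in, Ȳ = 92.31 in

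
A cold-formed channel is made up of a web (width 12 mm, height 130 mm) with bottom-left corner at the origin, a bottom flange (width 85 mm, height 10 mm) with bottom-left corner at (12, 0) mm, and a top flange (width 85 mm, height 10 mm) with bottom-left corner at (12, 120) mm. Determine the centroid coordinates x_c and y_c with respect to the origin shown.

Part | A | x̄ᵢ | ȳᵢ | A·x̄ᵢ | A·ȳᵢ
web | 1560.00 | 6.00 | 65.00 | 9360.00 | 101400.00
bottom flange | 850.00 | 54.50 | 5.00 | 46325.00 | 4250.00
top flange | 850.00 | 54.50 | 125.00 | 46325.00 | 106250.00
Σ | 3260.00 |  |  | 102010.00 | 211900.00
x_c = 102010.00 / 3260.00 = 31.29 mm
y_c = 211900.00 / 3260.00 = 65.00 mm

x_c = 31.29 mm, y_c = 65.00 mm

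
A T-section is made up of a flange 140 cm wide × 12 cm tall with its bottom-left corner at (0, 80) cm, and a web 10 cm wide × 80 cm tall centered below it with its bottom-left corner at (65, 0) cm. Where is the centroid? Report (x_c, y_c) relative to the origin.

web: A = 10 × 80 = 800.00, centroid at (70.00, 40.00).
flange: A = 140 × 12 = 1680.00, centroid at (70.00, 86.00).
ΣA = 2480.00 cm², ΣAx_c = 173600.00 cm³, ΣAy_c = 176480.00 cm³.
x_c = 173600.00/2480.00 = 70.00 cm; y_c = 176480.00/2480.00 = 71.16 cm.

x_c = 70.00 cm, y_c = 71.16 cm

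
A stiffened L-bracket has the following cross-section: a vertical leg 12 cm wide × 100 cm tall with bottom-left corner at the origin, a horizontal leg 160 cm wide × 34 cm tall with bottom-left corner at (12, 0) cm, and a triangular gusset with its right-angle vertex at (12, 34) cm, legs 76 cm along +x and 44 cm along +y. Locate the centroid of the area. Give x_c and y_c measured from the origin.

Part | A | x̄ᵢ | ȳᵢ | A·x̄ᵢ | A·ȳᵢ
vertical leg | 1200.00 | 6.00 | 50.00 | 7200.00 | 60000.00
horizontal leg | 5440.00 | 92.00 | 17.00 | 500480.00 | 92480.00
gusset | 1672.00 | 37.33 | 48.67 | 62421.33 | 81370.67
Σ | 8312.00 |  |  | 570101.33 | 233850.67
x_c = 570101.33 / 8312.00 = 68.59 cm
y_c = 233850.67 / 8312.00 = 28.13 cm

x_c = 68.59 cm, y_c = 28.13 cm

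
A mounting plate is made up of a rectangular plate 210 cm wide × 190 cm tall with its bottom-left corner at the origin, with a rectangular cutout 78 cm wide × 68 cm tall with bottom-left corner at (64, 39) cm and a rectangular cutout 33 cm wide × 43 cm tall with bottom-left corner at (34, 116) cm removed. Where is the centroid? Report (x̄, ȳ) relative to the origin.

x̄ = 107.65 cm, ȳ = 96.70 cm

plate: A = 210 × 190 = 39900.00, centroid at (105.00, 95.00).
hole 1: A = −(78 × 68) = -5304.00, centroid at (103.00, 73.00).
hole 2: A = −(33 × 43) = -1419.00, centroid at (50.50, 137.50).
ΣA = 33177.00 cm²
ΣAx̄ = (39900.00)(105.00) + (-5304.00)(103.00) + (-1419.00)(50.50) = 3571528.50 cm³
ΣAȳ = (39900.00)(95.00) + (-5304.00)(73.00) + (-1419.00)(137.50) = 3208195.50 cm³
x̄ = 3571528.50 / 33177.00 = 107.65 cm
ȳ = 3208195.50 / 33177.00 = 96.70 cm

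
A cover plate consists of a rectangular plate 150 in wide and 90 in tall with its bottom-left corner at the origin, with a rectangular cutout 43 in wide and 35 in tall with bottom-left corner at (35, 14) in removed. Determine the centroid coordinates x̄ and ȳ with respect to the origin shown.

x̄ = 77.32 in, ȳ = 46.69 in

plate: A = 150 × 90 = 13500.00, centroid at (75.00, 45.00).
hole: A = −(43 × 35) = -1505.00, centroid at (56.50, 31.50).
ΣA = 11995.00 in², ΣAx̄ = 927467.50 in³, ΣAȳ = 560092.50 in³.
x̄ = 927467.50/11995.00 = 77.32 in; ȳ = 560092.50/11995.00 = 46.69 in.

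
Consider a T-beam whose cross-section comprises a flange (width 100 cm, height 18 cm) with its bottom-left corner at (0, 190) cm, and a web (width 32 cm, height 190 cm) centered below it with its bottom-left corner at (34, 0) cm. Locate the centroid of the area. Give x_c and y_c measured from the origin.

x_c = 50.00 cm, y_c = 118.76 cm

web: A = 32 × 190 = 6080.00, centroid at (50.00, 95.00).
flange: A = 100 × 18 = 1800.00, centroid at (50.00, 199.00).
ΣA = 7880.00 cm²
ΣAx_c = (6080.00)(50.00) + (1800.00)(50.00) = 394000.00 cm³
ΣAy_c = (6080.00)(95.00) + (1800.00)(199.00) = 935800.00 cm³
x_c = 394000.00 / 7880.00 = 50.00 cm
y_c = 935800.00 / 7880.00 = 118.76 cm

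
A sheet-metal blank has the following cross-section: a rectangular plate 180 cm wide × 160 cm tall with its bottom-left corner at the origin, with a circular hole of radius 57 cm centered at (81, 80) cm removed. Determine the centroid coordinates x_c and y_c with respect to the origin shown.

Part | A | x̄ᵢ | ȳᵢ | A·x̄ᵢ | A·ȳᵢ
plate | 28800.00 | 90.00 | 80.00 | 2592000.00 | 2304000.00
hole | -10207.03 | 81.00 | 80.00 | -826769.80 | -816562.76
Σ | 18592.97 |  |  | 1765230.20 | 1487437.24
x_c = 1765230.20 / 18592.97 = 94.94 cm
y_c = 1487437.24 / 18592.97 = 80.00 cm

x_c = 94.94 cm, y_c = 80.00 cm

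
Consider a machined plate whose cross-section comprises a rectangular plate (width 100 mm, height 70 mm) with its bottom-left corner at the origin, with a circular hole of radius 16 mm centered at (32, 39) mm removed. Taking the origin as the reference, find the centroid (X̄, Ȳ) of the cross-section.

X̄ = 52.34 mm, Ȳ = 34.48 mm

plate: A = 100 × 70 = 7000.00, centroid at (50.00, 35.00).
hole: A = −π·16² = -804.25, centroid at (32.00, 39.00).
ΣA = 6195.75 mm², ΣAX̄ = 324264.07 mm³, ΣAȲ = 213634.34 mm³.
X̄ = 324264.07/6195.75 = 52.34 mm; Ȳ = 213634.34/6195.75 = 34.48 mm.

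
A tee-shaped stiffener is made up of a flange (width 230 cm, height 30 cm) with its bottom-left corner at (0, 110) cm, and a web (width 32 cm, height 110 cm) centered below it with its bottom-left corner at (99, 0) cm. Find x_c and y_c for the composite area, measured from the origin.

x_c = 115.00 cm, y_c = 101.35 cm

web: A = 32 × 110 = 3520.00, centroid at (115.00, 55.00).
flange: A = 230 × 30 = 6900.00, centroid at (115.00, 125.00).
ΣA = 10420.00 cm², ΣAx_c = 1198300.00 cm³, ΣAy_c = 1056100.00 cm³.
x_c = 1198300.00/10420.00 = 115.00 cm; y_c = 1056100.00/10420.00 = 101.35 cm.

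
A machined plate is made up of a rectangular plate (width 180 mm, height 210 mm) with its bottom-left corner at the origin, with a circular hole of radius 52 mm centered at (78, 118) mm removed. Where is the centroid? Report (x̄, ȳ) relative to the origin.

plate: A = 180 × 210 = 37800.00, centroid at (90.00, 105.00).
hole: A = −π·52² = -8494.87, centroid at (78.00, 118.00).
ΣA = 29305.13 mm², ΣAx̄ = 2739400.41 mm³, ΣAȳ = 2966605.75 mm³.
x̄ = 2739400.41/29305.13 = 93.48 mm; ȳ = 2966605.75/29305.13 = 101.23 mm.

x̄ = 93.48 mm, ȳ = 101.23 mm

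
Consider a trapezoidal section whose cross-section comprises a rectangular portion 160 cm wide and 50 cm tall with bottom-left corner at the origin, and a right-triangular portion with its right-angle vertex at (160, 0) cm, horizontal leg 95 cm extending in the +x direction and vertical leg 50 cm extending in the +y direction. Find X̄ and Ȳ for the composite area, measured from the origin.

X̄ = 105.56 cm, Ȳ = 23.09 cm

rectangular portion: A = 160 × 50 = 8000.00, centroid at (80.00, 25.00).
triangular portion: A = ½·95·50 = 2375.00, centroid at (191.67, 16.67).
ΣA = 10375.00 cm², ΣAX̄ = 1095208.33 cm³, ΣAȲ = 239583.33 cm³.
X̄ = 1095208.33/10375.00 = 105.56 cm; Ȳ = 239583.33/10375.00 = 23.09 cm.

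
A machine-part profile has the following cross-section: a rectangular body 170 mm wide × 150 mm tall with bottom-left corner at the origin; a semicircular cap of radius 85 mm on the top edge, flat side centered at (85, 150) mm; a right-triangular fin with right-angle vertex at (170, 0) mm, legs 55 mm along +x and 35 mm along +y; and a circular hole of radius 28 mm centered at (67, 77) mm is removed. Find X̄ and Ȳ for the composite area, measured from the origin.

rectangular body: A = 170 × 150 = 25500.00, centroid at (85.00, 75.00).
semicircular top: A = ½π·85² = 11349.00, centroid at (85.00, 186.08).
triangular fin: A = ½·55·35 = 962.50, centroid at (188.33, 11.67).
hole: A = −π·28² = -2463.01, centroid at (67.00, 77.00).
ΣA = 35348.49 mm², ΣAX̄ = 3148414.55 mm³, ΣAȲ = 3845844.69 mm³.
X̄ = 3148414.55/35348.49 = 89.07 mm; Ȳ = 3845844.69/35348.49 = 108.80 mm.

X̄ = 89.07 mm, Ȳ = 108.80 mm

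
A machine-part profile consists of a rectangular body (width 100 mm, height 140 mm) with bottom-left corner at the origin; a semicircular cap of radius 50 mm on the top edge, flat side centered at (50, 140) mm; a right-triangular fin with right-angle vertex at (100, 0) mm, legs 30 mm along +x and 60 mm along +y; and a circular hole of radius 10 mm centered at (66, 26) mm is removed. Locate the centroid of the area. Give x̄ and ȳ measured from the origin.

rectangular body: A = 100 × 140 = 14000.00, centroid at (50.00, 70.00).
semicircular top: A = ½π·50² = 3926.99, centroid at (50.00, 161.22).
triangular fin: A = ½·30·60 = 900.00, centroid at (110.00, 20.00).
hole: A = −π·10² = -314.16, centroid at (66.00, 26.00).
ΣA = 18512.83 mm², ΣAx̄ = 974615.03 mm³, ΣAȳ = 1622943.91 mm³.
x̄ = 974615.03/18512.83 = 52.65 mm; ȳ = 1622943.91/18512.83 = 87.67 mm.

x̄ = 52.65 mm, ȳ = 87.67 mm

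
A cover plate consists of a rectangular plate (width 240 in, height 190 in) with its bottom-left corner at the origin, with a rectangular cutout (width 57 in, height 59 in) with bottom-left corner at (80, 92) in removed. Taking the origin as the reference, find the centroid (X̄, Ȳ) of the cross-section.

X̄ = 120.92 in, Ȳ = 92.89 in

plate: A = 240 × 190 = 45600.00, centroid at (120.00, 95.00).
hole: A = −(57 × 59) = -3363.00, centroid at (108.50, 121.50).
ΣA = 42237.00 in², ΣAX̄ = 5107114.50 in³, ΣAȲ = 3923395.50 in³.
X̄ = 5107114.50/42237.00 = 120.92 in; Ȳ = 3923395.50/42237.00 = 92.89 in.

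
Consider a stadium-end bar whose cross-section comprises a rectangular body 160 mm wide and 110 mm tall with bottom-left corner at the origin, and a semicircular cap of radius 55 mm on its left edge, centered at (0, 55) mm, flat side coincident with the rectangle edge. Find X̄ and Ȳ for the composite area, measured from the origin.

Part | A | x̄ᵢ | ȳᵢ | A·x̄ᵢ | A·ȳᵢ
rectangular body | 17600.00 | 80.00 | 55.00 | 1408000.00 | 968000.00
semicircular end | 4751.66 | -23.34 | 55.00 | -110916.67 | 261341.24
Σ | 22351.66 |  |  | 1297083.33 | 1229341.24
X̄ = 1297083.33 / 22351.66 = 58.03 mm
Ȳ = 1229341.24 / 22351.66 = 55.00 mm

X̄ = 58.03 mm, Ȳ = 55.00 mm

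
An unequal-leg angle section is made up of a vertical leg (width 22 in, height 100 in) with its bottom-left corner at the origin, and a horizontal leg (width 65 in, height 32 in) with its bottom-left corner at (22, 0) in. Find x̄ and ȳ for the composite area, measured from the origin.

x̄ = 32.14 in, ȳ = 33.48 in

Part | A | x̄ᵢ | ȳᵢ | A·x̄ᵢ | A·ȳᵢ
vertical leg | 2200.00 | 11.00 | 50.00 | 24200.00 | 110000.00
horizontal leg | 2080.00 | 54.50 | 16.00 | 113360.00 | 33280.00
Σ | 4280.00 |  |  | 137560.00 | 143280.00
x̄ = 137560.00 / 4280.00 = 32.14 in
ȳ = 143280.00 / 4280.00 = 33.48 in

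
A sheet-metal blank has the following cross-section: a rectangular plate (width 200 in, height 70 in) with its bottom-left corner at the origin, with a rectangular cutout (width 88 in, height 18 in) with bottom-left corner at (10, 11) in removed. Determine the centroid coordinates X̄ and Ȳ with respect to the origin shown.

plate: A = 200 × 70 = 14000.00, centroid at (100.00, 35.00).
hole: A = −(88 × 18) = -1584.00, centroid at (54.00, 20.00).
ΣA = 12416.00 in²
ΣAX̄ = (14000.00)(100.00) + (-1584.00)(54.00) = 1314464.00 in³
ΣAȲ = (14000.00)(35.00) + (-1584.00)(20.00) = 458320.00 in³
X̄ = 1314464.00 / 12416.00 = 105.87 in
Ȳ = 458320.00 / 12416.00 = 36.91 in

X̄ = 105.87 in, Ȳ = 36.91 in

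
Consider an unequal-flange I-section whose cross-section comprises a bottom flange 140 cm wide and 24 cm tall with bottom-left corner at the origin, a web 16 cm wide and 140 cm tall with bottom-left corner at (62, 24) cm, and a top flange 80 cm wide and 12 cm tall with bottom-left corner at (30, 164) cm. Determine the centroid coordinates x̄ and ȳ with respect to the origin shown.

bottom flange: A = 140 × 24 = 3360.00, centroid at (70.00, 12.00).
web: A = 16 × 140 = 2240.00, centroid at (70.00, 94.00).
top flange: A = 80 × 12 = 960.00, centroid at (70.00, 170.00).
ΣA = 6560.00 cm²
ΣAx̄ = (3360.00)(70.00) + (2240.00)(70.00) + (960.00)(70.00) = 459200.00 cm³
ΣAȳ = (3360.00)(12.00) + (2240.00)(94.00) + (960.00)(170.00) = 414080.00 cm³
x̄ = 459200.00 / 6560.00 = 70.00 cm
ȳ = 414080.00 / 6560.00 = 63.12 cm

x̄ = 70.00 cm, ȳ = 63.12 cm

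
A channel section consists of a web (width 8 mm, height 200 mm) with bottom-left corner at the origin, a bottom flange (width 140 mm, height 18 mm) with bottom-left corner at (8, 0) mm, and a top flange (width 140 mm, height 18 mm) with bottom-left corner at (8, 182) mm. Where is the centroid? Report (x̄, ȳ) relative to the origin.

x̄ = 60.17 mm, ȳ = 100.00 mm

web: A = 8 × 200 = 1600.00, centroid at (4.00, 100.00).
bottom flange: A = 140 × 18 = 2520.00, centroid at (78.00, 9.00).
top flange: A = 140 × 18 = 2520.00, centroid at (78.00, 191.00).
ΣA = 6640.00 mm², ΣAx̄ = 399520.00 mm³, ΣAȳ = 664000.00 mm³.
x̄ = 399520.00/6640.00 = 60.17 mm; ȳ = 664000.00/6640.00 = 100.00 mm.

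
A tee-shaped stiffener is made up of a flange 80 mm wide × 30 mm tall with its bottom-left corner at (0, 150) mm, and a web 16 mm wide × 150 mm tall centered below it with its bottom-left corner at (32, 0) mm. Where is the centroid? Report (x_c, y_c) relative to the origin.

x_c = 40.00 mm, y_c = 120.00 mm

web: A = 16 × 150 = 2400.00, centroid at (40.00, 75.00).
flange: A = 80 × 30 = 2400.00, centroid at (40.00, 165.00).
ΣA = 4800.00 mm²
ΣAx_c = (2400.00)(40.00) + (2400.00)(40.00) = 192000.00 mm³
ΣAy_c = (2400.00)(75.00) + (2400.00)(165.00) = 576000.00 mm³
x_c = 192000.00 / 4800.00 = 40.00 mm
y_c = 576000.00 / 4800.00 = 120.00 mm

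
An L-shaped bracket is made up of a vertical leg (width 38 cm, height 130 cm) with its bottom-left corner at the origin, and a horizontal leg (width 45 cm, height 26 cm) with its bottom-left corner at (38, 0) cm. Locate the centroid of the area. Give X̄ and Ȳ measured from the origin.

Part | A | x̄ᵢ | ȳᵢ | A·x̄ᵢ | A·ȳᵢ
vertical leg | 4940.00 | 19.00 | 65.00 | 93860.00 | 321100.00
horizontal leg | 1170.00 | 60.50 | 13.00 | 70785.00 | 15210.00
Σ | 6110.00 |  |  | 164645.00 | 336310.00
X̄ = 164645.00 / 6110.00 = 26.95 cm
Ȳ = 336310.00 / 6110.00 = 55.04 cm

X̄ = 26.95 cm, Ȳ = 55.04 cm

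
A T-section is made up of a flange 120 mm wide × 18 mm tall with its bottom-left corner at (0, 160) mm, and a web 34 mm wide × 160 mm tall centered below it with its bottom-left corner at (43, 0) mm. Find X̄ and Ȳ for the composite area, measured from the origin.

X̄ = 60.00 mm, Ȳ = 105.29 mm

web: A = 34 × 160 = 5440.00, centroid at (60.00, 80.00).
flange: A = 120 × 18 = 2160.00, centroid at (60.00, 169.00).
ΣA = 7600.00 mm²
ΣAX̄ = (5440.00)(60.00) + (2160.00)(60.00) = 456000.00 mm³
ΣAȲ = (5440.00)(80.00) + (2160.00)(169.00) = 800240.00 mm³
X̄ = 456000.00 / 7600.00 = 60.00 mm
Ȳ = 800240.00 / 7600.00 = 105.29 mm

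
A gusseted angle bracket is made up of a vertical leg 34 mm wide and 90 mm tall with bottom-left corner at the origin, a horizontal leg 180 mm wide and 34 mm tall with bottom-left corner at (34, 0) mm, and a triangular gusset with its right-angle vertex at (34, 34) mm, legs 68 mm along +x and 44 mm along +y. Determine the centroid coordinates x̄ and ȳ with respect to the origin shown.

vertical leg: A = 34 × 90 = 3060.00, centroid at (17.00, 45.00).
horizontal leg: A = 180 × 34 = 6120.00, centroid at (124.00, 17.00).
gusset: A = ½·68·44 = 1496.00, centroid at (56.67, 48.67).
ΣA = 10676.00 mm², ΣAx̄ = 895673.33 mm³, ΣAȳ = 314545.33 mm³.
x̄ = 895673.33/10676.00 = 83.90 mm; ȳ = 314545.33/10676.00 = 29.46 mm.

x̄ = 83.90 mm, ȳ = 29.46 mm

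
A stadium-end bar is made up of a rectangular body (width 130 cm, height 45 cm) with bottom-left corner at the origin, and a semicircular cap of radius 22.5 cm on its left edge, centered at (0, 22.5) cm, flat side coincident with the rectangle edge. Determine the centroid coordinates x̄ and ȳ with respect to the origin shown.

rectangular body: A = 130 × 45 = 5850.00, centroid at (65.00, 22.50).
semicircular end: A = ½π·22.5² = 795.22, centroid at (-9.55, 22.50).
ΣA = 6645.22 cm²
ΣAx̄ = (5850.00)(65.00) + (795.22)(-9.55) = 372656.25 cm³
ΣAȳ = (5850.00)(22.50) + (795.22)(22.50) = 149517.35 cm³
x̄ = 372656.25 / 6645.22 = 56.08 cm
ȳ = 149517.35 / 6645.22 = 22.50 cm

x̄ = 56.08 cm, ȳ = 22.50 cm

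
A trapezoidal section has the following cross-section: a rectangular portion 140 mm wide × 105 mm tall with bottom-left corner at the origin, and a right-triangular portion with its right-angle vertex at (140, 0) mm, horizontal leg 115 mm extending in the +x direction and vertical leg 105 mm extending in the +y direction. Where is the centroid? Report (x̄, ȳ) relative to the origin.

rectangular portion: A = 140 × 105 = 14700.00, centroid at (70.00, 52.50).
triangular portion: A = ½·115·105 = 6037.50, centroid at (178.33, 35.00).
ΣA = 20737.50 mm², ΣAx̄ = 2105687.50 mm³, ΣAȳ = 983062.50 mm³.
x̄ = 2105687.50/20737.50 = 101.54 mm; ȳ = 983062.50/20737.50 = 47.41 mm.

x̄ = 101.54 mm, ȳ = 47.41 mm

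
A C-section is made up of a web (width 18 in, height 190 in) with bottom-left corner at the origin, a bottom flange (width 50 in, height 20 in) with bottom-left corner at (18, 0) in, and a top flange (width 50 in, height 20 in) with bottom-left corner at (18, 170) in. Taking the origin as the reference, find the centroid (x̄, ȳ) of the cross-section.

x̄ = 21.55 in, ȳ = 95.00 in

web: A = 18 × 190 = 3420.00, centroid at (9.00, 95.00).
bottom flange: A = 50 × 20 = 1000.00, centroid at (43.00, 10.00).
top flange: A = 50 × 20 = 1000.00, centroid at (43.00, 180.00).
ΣA = 5420.00 in²
ΣAx̄ = (3420.00)(9.00) + (1000.00)(43.00) + (1000.00)(43.00) = 116780.00 in³
ΣAȳ = (3420.00)(95.00) + (1000.00)(10.00) + (1000.00)(180.00) = 514900.00 in³
x̄ = 116780.00 / 5420.00 = 21.55 in
ȳ = 514900.00 / 5420.00 = 95.00 in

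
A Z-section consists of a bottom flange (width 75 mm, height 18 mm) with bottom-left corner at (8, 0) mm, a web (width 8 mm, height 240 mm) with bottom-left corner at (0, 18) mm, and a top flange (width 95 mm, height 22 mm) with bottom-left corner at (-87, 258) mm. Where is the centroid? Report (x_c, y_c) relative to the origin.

bottom flange: A = 75 × 18 = 1350.00, centroid at (45.50, 9.00).
web: A = 8 × 240 = 1920.00, centroid at (4.00, 138.00).
top flange: A = 95 × 22 = 2090.00, centroid at (-39.50, 269.00).
ΣA = 5360.00 mm²
ΣAx_c = (1350.00)(45.50) + (1920.00)(4.00) + (2090.00)(-39.50) = -13450.00 mm³
ΣAy_c = (1350.00)(9.00) + (1920.00)(138.00) + (2090.00)(269.00) = 839320.00 mm³
x_c = -13450.00 / 5360.00 = -2.51 mm
y_c = 839320.00 / 5360.00 = 156.59 mm

x_c = -2.51 mm, y_c = 156.59 mm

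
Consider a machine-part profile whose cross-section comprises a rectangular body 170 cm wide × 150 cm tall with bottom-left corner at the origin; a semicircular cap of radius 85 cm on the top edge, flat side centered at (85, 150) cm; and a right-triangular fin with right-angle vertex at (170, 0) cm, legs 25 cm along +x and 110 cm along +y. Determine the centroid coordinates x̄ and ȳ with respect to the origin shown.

rectangular body: A = 170 × 150 = 25500.00, centroid at (85.00, 75.00).
semicircular top: A = ½π·85² = 11349.00, centroid at (85.00, 186.08).
triangular fin: A = ½·25·110 = 1375.00, centroid at (178.33, 36.67).
ΣA = 38224.00 cm²
ΣAx̄ = (25500.00)(85.00) + (11349.00)(85.00) + (1375.00)(178.33) = 3377373.63 cm³
ΣAȳ = (25500.00)(75.00) + (11349.00)(186.08) + (1375.00)(36.67) = 4074683.85 cm³
x̄ = 3377373.63 / 38224.00 = 88.36 cm
ȳ = 4074683.85 / 38224.00 = 106.60 cm

x̄ = 88.36 cm, ȳ = 106.60 cm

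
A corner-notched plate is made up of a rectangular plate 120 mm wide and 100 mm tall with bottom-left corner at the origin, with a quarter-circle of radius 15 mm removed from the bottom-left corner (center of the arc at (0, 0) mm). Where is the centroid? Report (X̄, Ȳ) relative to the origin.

X̄ = 60.80 mm, Ȳ = 50.65 mm

plate: A = 120 × 100 = 12000.00, centroid at (60.00, 50.00).
removed quarter-circle: A = −¼π·15² = -176.71, centroid at (6.37, 6.37).
ΣA = 11823.29 mm²
ΣAX̄ = (12000.00)(60.00) + (-176.71)(6.37) = 718875.00 mm³
ΣAȲ = (12000.00)(50.00) + (-176.71)(6.37) = 598875.00 mm³
X̄ = 718875.00 / 11823.29 = 60.80 mm
Ȳ = 598875.00 / 11823.29 = 50.65 mm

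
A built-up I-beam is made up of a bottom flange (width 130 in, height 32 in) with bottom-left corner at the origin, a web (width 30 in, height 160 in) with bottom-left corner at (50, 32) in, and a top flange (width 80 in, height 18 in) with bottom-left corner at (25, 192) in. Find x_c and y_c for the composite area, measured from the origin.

x_c = 65.00 in, y_c = 85.92 in

bottom flange: A = 130 × 32 = 4160.00, centroid at (65.00, 16.00).
web: A = 30 × 160 = 4800.00, centroid at (65.00, 112.00).
top flange: A = 80 × 18 = 1440.00, centroid at (65.00, 201.00).
ΣA = 10400.00 in², ΣAx_c = 676000.00 in³, ΣAy_c = 893600.00 in³.
x_c = 676000.00/10400.00 = 65.00 in; y_c = 893600.00/10400.00 = 85.92 in.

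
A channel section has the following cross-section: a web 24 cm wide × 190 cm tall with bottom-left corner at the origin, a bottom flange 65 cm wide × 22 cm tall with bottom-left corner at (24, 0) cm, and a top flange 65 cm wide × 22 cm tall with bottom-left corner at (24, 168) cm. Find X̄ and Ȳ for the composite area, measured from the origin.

X̄ = 29.15 cm, Ȳ = 95.00 cm

web: A = 24 × 190 = 4560.00, centroid at (12.00, 95.00).
bottom flange: A = 65 × 22 = 1430.00, centroid at (56.50, 11.00).
top flange: A = 65 × 22 = 1430.00, centroid at (56.50, 179.00).
ΣA = 7420.00 cm², ΣAX̄ = 216310.00 cm³, ΣAȲ = 704900.00 cm³.
X̄ = 216310.00/7420.00 = 29.15 cm; Ȳ = 704900.00/7420.00 = 95.00 cm.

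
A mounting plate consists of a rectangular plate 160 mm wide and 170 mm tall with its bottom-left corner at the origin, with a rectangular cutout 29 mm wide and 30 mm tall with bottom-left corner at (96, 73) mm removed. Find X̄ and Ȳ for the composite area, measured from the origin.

plate: A = 160 × 170 = 27200.00, centroid at (80.00, 85.00).
hole: A = −(29 × 30) = -870.00, centroid at (110.50, 88.00).
ΣA = 26330.00 mm², ΣAX̄ = 2079865.00 mm³, ΣAȲ = 2235440.00 mm³.
X̄ = 2079865.00/26330.00 = 78.99 mm; Ȳ = 2235440.00/26330.00 = 84.90 mm.

X̄ = 78.99 mm, Ȳ = 84.90 mm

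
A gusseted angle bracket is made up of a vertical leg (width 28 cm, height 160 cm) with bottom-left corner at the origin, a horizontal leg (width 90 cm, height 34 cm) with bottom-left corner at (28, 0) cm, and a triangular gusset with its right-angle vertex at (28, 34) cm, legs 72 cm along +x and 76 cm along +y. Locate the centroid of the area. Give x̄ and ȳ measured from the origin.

x̄ = 41.69 cm, ȳ = 55.74 cm

Part | A | x̄ᵢ | ȳᵢ | A·x̄ᵢ | A·ȳᵢ
vertical leg | 4480.00 | 14.00 | 80.00 | 62720.00 | 358400.00
horizontal leg | 3060.00 | 73.00 | 17.00 | 223380.00 | 52020.00
gusset | 2736.00 | 52.00 | 59.33 | 142272.00 | 162336.00
Σ | 10276.00 |  |  | 428372.00 | 572756.00
x̄ = 428372.00 / 10276.00 = 41.69 cm
ȳ = 572756.00 / 10276.00 = 55.74 cm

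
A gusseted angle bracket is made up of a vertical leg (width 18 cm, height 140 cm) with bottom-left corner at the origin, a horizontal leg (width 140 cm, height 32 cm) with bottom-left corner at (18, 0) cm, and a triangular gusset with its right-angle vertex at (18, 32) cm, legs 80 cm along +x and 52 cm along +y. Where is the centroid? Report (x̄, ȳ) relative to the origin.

x̄ = 56.15 cm, ȳ = 38.62 cm

vertical leg: A = 18 × 140 = 2520.00, centroid at (9.00, 70.00).
horizontal leg: A = 140 × 32 = 4480.00, centroid at (88.00, 16.00).
gusset: A = ½·80·52 = 2080.00, centroid at (44.67, 49.33).
ΣA = 9080.00 cm²
ΣAx̄ = (2520.00)(9.00) + (4480.00)(88.00) + (2080.00)(44.67) = 509826.67 cm³
ΣAȳ = (2520.00)(70.00) + (4480.00)(16.00) + (2080.00)(49.33) = 350693.33 cm³
x̄ = 509826.67 / 9080.00 = 56.15 cm
ȳ = 350693.33 / 9080.00 = 38.62 cm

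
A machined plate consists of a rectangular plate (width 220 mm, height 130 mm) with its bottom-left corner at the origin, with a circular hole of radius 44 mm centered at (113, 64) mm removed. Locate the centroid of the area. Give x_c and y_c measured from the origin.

x_c = 109.19 mm, y_c = 65.27 mm

plate: A = 220 × 130 = 28600.00, centroid at (110.00, 65.00).
hole: A = −π·44² = -6082.12, centroid at (113.00, 64.00).
ΣA = 22517.88 mm²
ΣAx_c = (28600.00)(110.00) + (-6082.12)(113.00) = 2458720.06 mm³
ΣAy_c = (28600.00)(65.00) + (-6082.12)(64.00) = 1469744.10 mm³
x_c = 2458720.06 / 22517.88 = 109.19 mm
y_c = 1469744.10 / 22517.88 = 65.27 mm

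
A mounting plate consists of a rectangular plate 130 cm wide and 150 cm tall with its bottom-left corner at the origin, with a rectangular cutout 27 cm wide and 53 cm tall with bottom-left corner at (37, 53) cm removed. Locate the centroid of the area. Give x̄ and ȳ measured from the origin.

Part | A | x̄ᵢ | ȳᵢ | A·x̄ᵢ | A·ȳᵢ
plate | 19500.00 | 65.00 | 75.00 | 1267500.00 | 1462500.00
hole | -1431.00 | 50.50 | 79.50 | -72265.50 | -113764.50
Σ | 18069.00 |  |  | 1195234.50 | 1348735.50
x̄ = 1195234.50 / 18069.00 = 66.15 cm
ȳ = 1348735.50 / 18069.00 = 74.64 cm

x̄ = 66.15 cm, ȳ = 74.64 cm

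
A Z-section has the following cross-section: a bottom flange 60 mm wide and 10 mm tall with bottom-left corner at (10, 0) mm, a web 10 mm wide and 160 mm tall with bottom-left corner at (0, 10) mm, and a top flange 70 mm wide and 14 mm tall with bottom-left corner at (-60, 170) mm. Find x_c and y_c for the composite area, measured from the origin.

Part | A | x̄ᵢ | ȳᵢ | A·x̄ᵢ | A·ȳᵢ
bottom flange | 600.00 | 40.00 | 5.00 | 24000.00 | 3000.00
web | 1600.00 | 5.00 | 90.00 | 8000.00 | 144000.00
top flange | 980.00 | -25.00 | 177.00 | -24500.00 | 173460.00
Σ | 3180.00 |  |  | 7500.00 | 320460.00
x_c = 7500.00 / 3180.00 = 2.36 mm
y_c = 320460.00 / 3180.00 = 100.77 mm

x_c = 2.36 mm, y_c = 100.77 mm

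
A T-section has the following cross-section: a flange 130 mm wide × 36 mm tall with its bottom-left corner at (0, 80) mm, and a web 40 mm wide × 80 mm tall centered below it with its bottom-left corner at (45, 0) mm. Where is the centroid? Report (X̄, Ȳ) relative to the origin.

X̄ = 65.00 mm, Ȳ = 74.45 mm

Part | A | x̄ᵢ | ȳᵢ | A·x̄ᵢ | A·ȳᵢ
web | 3200.00 | 65.00 | 40.00 | 208000.00 | 128000.00
flange | 4680.00 | 65.00 | 98.00 | 304200.00 | 458640.00
Σ | 7880.00 |  |  | 512200.00 | 586640.00
X̄ = 512200.00 / 7880.00 = 65.00 mm
Ȳ = 586640.00 / 7880.00 = 74.45 mm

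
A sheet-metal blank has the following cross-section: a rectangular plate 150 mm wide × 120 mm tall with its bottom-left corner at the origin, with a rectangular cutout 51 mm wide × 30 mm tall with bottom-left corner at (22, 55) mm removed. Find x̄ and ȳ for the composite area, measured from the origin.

plate: A = 150 × 120 = 18000.00, centroid at (75.00, 60.00).
hole: A = −(51 × 30) = -1530.00, centroid at (47.50, 70.00).
ΣA = 16470.00 mm²
ΣAx̄ = (18000.00)(75.00) + (-1530.00)(47.50) = 1277325.00 mm³
ΣAȳ = (18000.00)(60.00) + (-1530.00)(70.00) = 972900.00 mm³
x̄ = 1277325.00 / 16470.00 = 77.55 mm
ȳ = 972900.00 / 16470.00 = 59.07 mm

x̄ = 77.55 mm, ȳ = 59.07 mm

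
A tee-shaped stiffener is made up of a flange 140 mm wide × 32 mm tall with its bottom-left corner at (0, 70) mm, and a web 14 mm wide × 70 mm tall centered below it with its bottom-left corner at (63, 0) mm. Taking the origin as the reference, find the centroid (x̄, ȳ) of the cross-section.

x̄ = 70.00 mm, ȳ = 76.85 mm

Part | A | x̄ᵢ | ȳᵢ | A·x̄ᵢ | A·ȳᵢ
web | 980.00 | 70.00 | 35.00 | 68600.00 | 34300.00
flange | 4480.00 | 70.00 | 86.00 | 313600.00 | 385280.00
Σ | 5460.00 |  |  | 382200.00 | 419580.00
x̄ = 382200.00 / 5460.00 = 70.00 mm
ȳ = 419580.00 / 5460.00 = 76.85 mm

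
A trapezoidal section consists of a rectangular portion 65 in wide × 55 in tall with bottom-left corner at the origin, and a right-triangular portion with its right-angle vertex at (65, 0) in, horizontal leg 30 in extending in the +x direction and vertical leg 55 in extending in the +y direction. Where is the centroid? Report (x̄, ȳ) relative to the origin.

Part | A | x̄ᵢ | ȳᵢ | A·x̄ᵢ | A·ȳᵢ
rectangular portion | 3575.00 | 32.50 | 27.50 | 116187.50 | 98312.50
triangular portion | 825.00 | 75.00 | 18.33 | 61875.00 | 15125.00
Σ | 4400.00 |  |  | 178062.50 | 113437.50
x̄ = 178062.50 / 4400.00 = 40.47 in
ȳ = 113437.50 / 4400.00 = 25.78 in

x̄ = 40.47 in, ȳ = 25.78 in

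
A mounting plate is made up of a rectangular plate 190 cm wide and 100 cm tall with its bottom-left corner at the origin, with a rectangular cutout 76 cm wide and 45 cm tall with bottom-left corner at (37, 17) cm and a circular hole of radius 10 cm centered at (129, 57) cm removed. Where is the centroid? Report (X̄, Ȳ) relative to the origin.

plate: A = 190 × 100 = 19000.00, centroid at (95.00, 50.00).
hole 1: A = −(76 × 45) = -3420.00, centroid at (75.00, 39.50).
hole 2: A = −π·10² = -314.16, centroid at (129.00, 57.00).
ΣA = 15265.84 cm², ΣAX̄ = 1507973.45 cm³, ΣAȲ = 797002.92 cm³.
X̄ = 1507973.45/15265.84 = 98.78 cm; Ȳ = 797002.92/15265.84 = 52.21 cm.

X̄ = 98.78 cm, Ȳ = 52.21 cm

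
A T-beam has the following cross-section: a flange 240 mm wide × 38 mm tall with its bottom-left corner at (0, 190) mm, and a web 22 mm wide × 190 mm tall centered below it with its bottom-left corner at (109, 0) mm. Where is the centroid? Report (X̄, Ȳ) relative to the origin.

web: A = 22 × 190 = 4180.00, centroid at (120.00, 95.00).
flange: A = 240 × 38 = 9120.00, centroid at (120.00, 209.00).
ΣA = 13300.00 mm², ΣAX̄ = 1596000.00 mm³, ΣAȲ = 2303180.00 mm³.
X̄ = 1596000.00/13300.00 = 120.00 mm; Ȳ = 2303180.00/13300.00 = 173.17 mm.

X̄ = 120.00 mm, Ȳ = 173.17 mm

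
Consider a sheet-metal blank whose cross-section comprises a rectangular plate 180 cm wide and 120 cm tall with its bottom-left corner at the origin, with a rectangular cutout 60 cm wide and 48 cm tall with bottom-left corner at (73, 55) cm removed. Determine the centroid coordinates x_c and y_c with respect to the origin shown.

x_c = 88.00 cm, y_c = 57.08 cm

Part | A | x̄ᵢ | ȳᵢ | A·x̄ᵢ | A·ȳᵢ
plate | 21600.00 | 90.00 | 60.00 | 1944000.00 | 1296000.00
hole | -2880.00 | 103.00 | 79.00 | -296640.00 | -227520.00
Σ | 18720.00 |  |  | 1647360.00 | 1068480.00
x_c = 1647360.00 / 18720.00 = 88.00 cm
y_c = 1068480.00 / 18720.00 = 57.08 cm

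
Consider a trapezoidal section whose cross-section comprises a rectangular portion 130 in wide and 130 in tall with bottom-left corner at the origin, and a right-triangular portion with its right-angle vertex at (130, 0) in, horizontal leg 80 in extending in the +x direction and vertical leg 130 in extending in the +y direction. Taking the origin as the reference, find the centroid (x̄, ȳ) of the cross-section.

x̄ = 86.57 in, ȳ = 59.90 in

rectangular portion: A = 130 × 130 = 16900.00, centroid at (65.00, 65.00).
triangular portion: A = ½·80·130 = 5200.00, centroid at (156.67, 43.33).
ΣA = 22100.00 in², ΣAx̄ = 1913166.67 in³, ΣAȳ = 1323833.33 in³.
x̄ = 1913166.67/22100.00 = 86.57 in; ȳ = 1323833.33/22100.00 = 59.90 in.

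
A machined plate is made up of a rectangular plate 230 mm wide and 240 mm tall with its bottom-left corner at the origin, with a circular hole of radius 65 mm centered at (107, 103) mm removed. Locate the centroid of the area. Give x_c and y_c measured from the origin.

Part | A | x̄ᵢ | ȳᵢ | A·x̄ᵢ | A·ȳᵢ
plate | 55200.00 | 115.00 | 120.00 | 6348000.00 | 6624000.00
hole | -13273.23 | 107.00 | 103.00 | -1420235.50 | -1367142.58
Σ | 41926.77 |  |  | 4927764.50 | 5256857.42
x_c = 4927764.50 / 41926.77 = 117.53 mm
y_c = 5256857.42 / 41926.77 = 125.38 mm

x_c = 117.53 mm, y_c = 125.38 mm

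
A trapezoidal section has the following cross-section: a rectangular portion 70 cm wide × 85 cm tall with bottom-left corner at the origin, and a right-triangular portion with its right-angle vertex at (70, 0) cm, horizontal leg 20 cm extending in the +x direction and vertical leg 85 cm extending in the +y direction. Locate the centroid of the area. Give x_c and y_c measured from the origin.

rectangular portion: A = 70 × 85 = 5950.00, centroid at (35.00, 42.50).
triangular portion: A = ½·20·85 = 850.00, centroid at (76.67, 28.33).
ΣA = 6800.00 cm²
ΣAx_c = (5950.00)(35.00) + (850.00)(76.67) = 273416.67 cm³
ΣAy_c = (5950.00)(42.50) + (850.00)(28.33) = 276958.33 cm³
x_c = 273416.67 / 6800.00 = 40.21 cm
y_c = 276958.33 / 6800.00 = 40.73 cm

x_c = 40.21 cm, y_c = 40.73 cm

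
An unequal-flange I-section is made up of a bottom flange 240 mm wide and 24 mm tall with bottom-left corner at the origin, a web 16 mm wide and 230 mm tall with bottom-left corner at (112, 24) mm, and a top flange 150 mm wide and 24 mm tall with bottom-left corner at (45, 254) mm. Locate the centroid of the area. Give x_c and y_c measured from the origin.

x_c = 120.00 mm, y_c = 117.96 mm

bottom flange: A = 240 × 24 = 5760.00, centroid at (120.00, 12.00).
web: A = 16 × 230 = 3680.00, centroid at (120.00, 139.00).
top flange: A = 150 × 24 = 3600.00, centroid at (120.00, 266.00).
ΣA = 13040.00 mm²
ΣAx_c = (5760.00)(120.00) + (3680.00)(120.00) + (3600.00)(120.00) = 1564800.00 mm³
ΣAy_c = (5760.00)(12.00) + (3680.00)(139.00) + (3600.00)(266.00) = 1538240.00 mm³
x_c = 1564800.00 / 13040.00 = 120.00 mm
y_c = 1538240.00 / 13040.00 = 117.96 mm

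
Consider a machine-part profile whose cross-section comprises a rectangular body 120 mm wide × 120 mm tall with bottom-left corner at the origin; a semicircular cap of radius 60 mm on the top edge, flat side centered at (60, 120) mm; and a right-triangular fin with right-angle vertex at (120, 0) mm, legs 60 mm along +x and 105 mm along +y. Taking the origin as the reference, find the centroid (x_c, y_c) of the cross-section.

x_c = 70.86 mm, y_c = 77.43 mm

Part | A | x̄ᵢ | ȳᵢ | A·x̄ᵢ | A·ȳᵢ
rectangular body | 14400.00 | 60.00 | 60.00 | 864000.00 | 864000.00
semicircular top | 5654.87 | 60.00 | 145.46 | 339292.01 | 822584.01
triangular fin | 3150.00 | 140.00 | 35.00 | 441000.00 | 110250.00
Σ | 23204.87 |  |  | 1644292.01 | 1796834.01
x_c = 1644292.01 / 23204.87 = 70.86 mm
y_c = 1796834.01 / 23204.87 = 77.43 mm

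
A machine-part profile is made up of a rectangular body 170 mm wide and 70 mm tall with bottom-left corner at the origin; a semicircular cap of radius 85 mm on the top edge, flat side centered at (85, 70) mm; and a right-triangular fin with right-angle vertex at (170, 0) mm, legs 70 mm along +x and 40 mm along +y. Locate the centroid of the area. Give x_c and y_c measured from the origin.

rectangular body: A = 170 × 70 = 11900.00, centroid at (85.00, 35.00).
semicircular top: A = ½π·85² = 11349.00, centroid at (85.00, 106.08).
triangular fin: A = ½·70·40 = 1400.00, centroid at (193.33, 13.33).
ΣA = 24649.00 mm²
ΣAx_c = (11900.00)(85.00) + (11349.00)(85.00) + (1400.00)(193.33) = 2246831.96 mm³
ΣAy_c = (11900.00)(35.00) + (11349.00)(106.08) + (1400.00)(13.33) = 1639013.58 mm³
x_c = 2246831.96 / 24649.00 = 91.15 mm
y_c = 1639013.58 / 24649.00 = 66.49 mm

x_c = 91.15 mm, y_c = 66.49 mm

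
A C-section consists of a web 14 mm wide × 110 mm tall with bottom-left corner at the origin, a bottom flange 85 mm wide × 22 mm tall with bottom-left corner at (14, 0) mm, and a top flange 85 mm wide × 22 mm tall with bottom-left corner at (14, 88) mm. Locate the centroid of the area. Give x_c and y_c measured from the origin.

x_c = 42.06 mm, y_c = 55.00 mm

web: A = 14 × 110 = 1540.00, centroid at (7.00, 55.00).
bottom flange: A = 85 × 22 = 1870.00, centroid at (56.50, 11.00).
top flange: A = 85 × 22 = 1870.00, centroid at (56.50, 99.00).
ΣA = 5280.00 mm²
ΣAx_c = (1540.00)(7.00) + (1870.00)(56.50) + (1870.00)(56.50) = 222090.00 mm³
ΣAy_c = (1540.00)(55.00) + (1870.00)(11.00) + (1870.00)(99.00) = 290400.00 mm³
x_c = 222090.00 / 5280.00 = 42.06 mm
y_c = 290400.00 / 5280.00 = 55.00 mm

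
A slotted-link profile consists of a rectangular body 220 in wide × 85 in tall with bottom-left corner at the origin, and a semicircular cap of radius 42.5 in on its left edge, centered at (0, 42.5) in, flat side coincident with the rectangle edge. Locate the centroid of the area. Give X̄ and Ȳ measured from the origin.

X̄ = 93.13 in, Ȳ = 42.50 in

Part | A | x̄ᵢ | ȳᵢ | A·x̄ᵢ | A·ȳᵢ
rectangular body | 18700.00 | 110.00 | 42.50 | 2057000.00 | 794750.00
semicircular end | 2837.25 | -18.04 | 42.50 | -51177.08 | 120583.16
Σ | 21537.25 |  |  | 2005822.92 | 915333.16
X̄ = 2005822.92 / 21537.25 = 93.13 in
Ȳ = 915333.16 / 21537.25 = 42.50 in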